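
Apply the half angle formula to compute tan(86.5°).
tan(86.5°) = sin 173° / (1 + cos 173°) = 16.35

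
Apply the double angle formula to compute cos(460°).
cos(460°) = 1 - 2sin²230° = -0.1736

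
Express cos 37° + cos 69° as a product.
cos 37° + cos 69° = 2 cos(53°) cos(-16°)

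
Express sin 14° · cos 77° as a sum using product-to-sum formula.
sin 14° cos 77° = (1/2)[sin(14°+77°) + sin(14°-77°)]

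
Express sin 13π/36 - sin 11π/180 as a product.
sin 13π/36 - sin 11π/180 = 2 cos(19π/90) sin(3π/20)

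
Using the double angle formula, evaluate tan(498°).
tan(498°) = 2 tan 249° / (1 - tan²249°) = -0.9004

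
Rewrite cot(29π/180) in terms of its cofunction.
cot(29π/180) = tan(π/2 - 29π/180) = tan(61π/180)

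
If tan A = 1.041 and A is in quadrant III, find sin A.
sin A = -0.7212 (using tan²A + 1 = sec²A)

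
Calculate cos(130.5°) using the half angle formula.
cos(130.5°) = -√((1 + cos 261°)/2) = -0.6494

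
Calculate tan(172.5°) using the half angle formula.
tan(172.5°) = sin 345° / (1 + cos 345°) = -0.1317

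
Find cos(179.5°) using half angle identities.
cos(179.5°) = -√((1 + cos 359°)/2) = -1.0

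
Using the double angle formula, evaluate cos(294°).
cos(294°) = cos²147° - sin²147° = 0.4067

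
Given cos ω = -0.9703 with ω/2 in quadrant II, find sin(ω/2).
sin(ω/2) = ±√((1 - cos ω)/2); positive since ω/2 ∈ QII, so sin(ω/2) = 0.9925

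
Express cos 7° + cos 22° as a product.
cos 7° + cos 22° = 2 cos(14.5°) cos(-7.5°)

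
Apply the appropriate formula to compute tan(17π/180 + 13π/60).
tan(17π/180 + 13π/60) = (tan 17π/180 + tan 13π/60)/(1 - tan 17π/180 tan 13π/60) = 1.483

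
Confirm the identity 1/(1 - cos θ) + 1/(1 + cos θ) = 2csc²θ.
LHS = [(1 + cos θ) + (1 - cos θ)] / [(1 - cos θ)(1 + cos θ)] = 2/(1 - cos²θ) = 2/sin²θ = 2csc²θ = RHS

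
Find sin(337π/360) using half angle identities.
sin(337π/360) = √((1 - cos 337π/180)/2) = 0.1994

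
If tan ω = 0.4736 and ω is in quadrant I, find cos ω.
cos ω = 0.9038 (using tan²ω + 1 = sec²ω)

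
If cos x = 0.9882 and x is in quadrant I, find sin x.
sin x = 0.1532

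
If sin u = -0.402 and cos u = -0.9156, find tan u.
tan u = sin u / cos u = 0.4391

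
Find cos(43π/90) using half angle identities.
cos(43π/90) = √((1 + cos 43π/45)/2) = 0.06976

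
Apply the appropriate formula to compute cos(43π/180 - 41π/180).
cos(43π/180 - 41π/180) = cos 43π/180 cos 41π/180 + sin 43π/180 sin 41π/180 = 0.9994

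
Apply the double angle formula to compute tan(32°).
tan(32°) = 2 tan 16° / (1 - tan²16°) = 0.6249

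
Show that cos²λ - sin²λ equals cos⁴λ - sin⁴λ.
RHS = (cos²λ - sin²λ)(cos²λ + sin²λ) = (cos²λ - sin²λ) · 1 = cos²λ - sin²λ = LHS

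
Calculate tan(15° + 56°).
tan(15° + 56°) = (tan 15° + tan 56°)/(1 - tan 15° tan 56°) = 2.904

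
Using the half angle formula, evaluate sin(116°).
sin(116°) = √((1 - cos 232°)/2) = 0.8988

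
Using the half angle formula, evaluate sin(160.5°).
sin(160.5°) = √((1 - cos 321°)/2) = 0.3338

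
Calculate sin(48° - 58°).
sin(48° - 58°) = sin 48° cos 58° - cos 48° sin 58° = -0.1736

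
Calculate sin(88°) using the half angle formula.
sin(88°) = √((1 - cos 176°)/2) = 0.9994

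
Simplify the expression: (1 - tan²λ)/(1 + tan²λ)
(1 - tan²λ)/(1 + tan²λ) = cos(2λ) (using Double angle)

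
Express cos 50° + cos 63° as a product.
cos 50° + cos 63° = 2 cos(56.5°) cos(-6.5°)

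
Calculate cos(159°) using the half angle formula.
cos(159°) = -√((1 + cos 318°)/2) = -0.9336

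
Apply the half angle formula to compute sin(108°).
sin(108°) = √((1 - cos 216°)/2) = 0.9511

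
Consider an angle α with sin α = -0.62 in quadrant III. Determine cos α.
cos α = ±√(1 - sin²α) = -0.7846 (negative in QIII)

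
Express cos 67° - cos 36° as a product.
cos 67° - cos 36° = -2 sin(51.5°) sin(15.5°)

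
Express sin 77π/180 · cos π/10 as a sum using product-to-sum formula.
sin 77π/180 cos π/10 = (1/2)[sin(77π/180+π/10) + sin(77π/180-π/10)]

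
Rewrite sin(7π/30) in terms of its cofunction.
sin(7π/30) = cos(π/2 - 7π/30) = cos(4π/15)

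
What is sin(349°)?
sin(349°) = -0.1908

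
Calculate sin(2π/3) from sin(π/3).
sin(2π/3) = 2 sin π/3 cos π/3 = √3/2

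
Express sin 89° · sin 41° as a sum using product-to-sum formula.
sin 89° sin 41° = (1/2)[cos(89°-41°) - cos(89°+41°)]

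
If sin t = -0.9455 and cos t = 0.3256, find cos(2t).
cos(2t) = cos²t - sin²t = -0.788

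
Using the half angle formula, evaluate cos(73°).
cos(73°) = √((1 + cos 146°)/2) = 0.2924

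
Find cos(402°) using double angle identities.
cos(402°) = 1 - 2sin²201° = 0.7431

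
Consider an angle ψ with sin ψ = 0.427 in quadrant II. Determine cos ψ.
cos ψ = ±√(1 - sin²ψ) = -0.9043 (negative in QII)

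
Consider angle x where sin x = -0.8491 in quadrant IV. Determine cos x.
cos x = √(1 - sin²x) = 0.5282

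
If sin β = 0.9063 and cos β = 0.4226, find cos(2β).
cos(2β) = cos²β - sin²β = -0.6428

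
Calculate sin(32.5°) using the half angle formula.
sin(32.5°) = √((1 - cos 65°)/2) = 0.5373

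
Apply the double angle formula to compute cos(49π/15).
cos(49π/15) = cos²49π/30 - sin²49π/30 = -0.6691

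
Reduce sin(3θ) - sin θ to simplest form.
sin(3θ) - sin θ = 2 cos(2θ) sin θ (using Sum-to-product)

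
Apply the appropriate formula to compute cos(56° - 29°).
cos(56° - 29°) = cos 56° cos 29° + sin 56° sin 29° = 0.891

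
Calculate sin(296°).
sin(296°) = -0.8988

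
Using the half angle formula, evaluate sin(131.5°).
sin(131.5°) = √((1 - cos 263°)/2) = 0.749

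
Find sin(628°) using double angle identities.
sin(628°) = 2 sin 314° cos 314° = -0.9994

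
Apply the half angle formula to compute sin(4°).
sin(4°) = √((1 - cos 8°)/2) = 0.06976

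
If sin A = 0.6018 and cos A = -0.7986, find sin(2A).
sin(2A) = 2 sin A cos A = -0.9612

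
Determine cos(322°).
cos(322°) = 0.788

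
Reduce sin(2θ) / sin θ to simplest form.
sin(2θ) / sin θ = 2 cos θ (using Double angle)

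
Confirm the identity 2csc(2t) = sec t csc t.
LHS = 2/sin(2t) = 2/(2 sin t cos t) = 1/(sin t cos t) = (1/cos t)(1/sin t) = sec t csc t = RHS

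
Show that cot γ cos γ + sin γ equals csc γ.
LHS = cos²γ/sin γ + sin γ = (cos²γ + sin²γ)/sin γ = 1/sin γ = csc γ = RHS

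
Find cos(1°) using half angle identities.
cos(1°) = √((1 + cos 2°)/2) = 0.9998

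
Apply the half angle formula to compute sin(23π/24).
sin(23π/24) = √((1 - cos 23π/12)/2) = 0.1305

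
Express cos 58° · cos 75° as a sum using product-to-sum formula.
cos 58° cos 75° = (1/2)[cos(58°-75°) + cos(58°+75°)]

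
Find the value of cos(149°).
cos(149°) = -0.8572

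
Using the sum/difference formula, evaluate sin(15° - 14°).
sin(15° - 14°) = sin 15° cos 14° - cos 15° sin 14° = 0.01745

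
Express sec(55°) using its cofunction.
sec(55°) = csc(90° - 55°) = csc(35°)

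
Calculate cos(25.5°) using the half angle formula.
cos(25.5°) = √((1 + cos 51°)/2) = 0.9026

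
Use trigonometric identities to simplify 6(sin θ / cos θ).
6(sin θ / cos θ) = 6(tan θ) (using Quotient identity)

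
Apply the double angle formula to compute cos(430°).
cos(430°) = 1 - 2sin²215° = 0.342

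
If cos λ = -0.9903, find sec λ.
sec λ = 1/cos λ = -1.01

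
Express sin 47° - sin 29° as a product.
sin 47° - sin 29° = 2 cos(38°) sin(9°)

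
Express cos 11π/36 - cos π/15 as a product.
cos 11π/36 - cos π/15 = -2 sin(67π/360) sin(43π/360)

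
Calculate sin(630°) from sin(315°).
sin(630°) = 2 sin 315° cos 315° = -1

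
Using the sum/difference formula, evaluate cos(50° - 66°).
cos(50° - 66°) = cos 50° cos 66° + sin 50° sin 66° = 0.9613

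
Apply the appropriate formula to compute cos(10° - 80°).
cos(10° - 80°) = cos 10° cos 80° + sin 10° sin 80° = 0.342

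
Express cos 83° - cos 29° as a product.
cos 83° - cos 29° = -2 sin(56°) sin(27°)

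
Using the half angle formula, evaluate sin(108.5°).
sin(108.5°) = √((1 - cos 217°)/2) = 0.9483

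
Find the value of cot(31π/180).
cot(31π/180) = 1.664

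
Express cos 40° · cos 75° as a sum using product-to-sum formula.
cos 40° cos 75° = (1/2)[cos(40°-75°) + cos(40°+75°)]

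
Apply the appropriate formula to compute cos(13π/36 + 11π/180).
cos(13π/36 + 11π/180) = cos 13π/36 cos 11π/180 - sin 13π/36 sin 11π/180 = 0.2419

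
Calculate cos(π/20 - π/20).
cos(π/20 - π/20) = cos π/20 cos π/20 + sin π/20 sin π/20 = 1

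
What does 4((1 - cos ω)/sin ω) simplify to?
4((1 - cos ω)/sin ω) = 4(tan(ω/2)) (using Half angle)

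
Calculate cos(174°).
cos(174°) = -0.9945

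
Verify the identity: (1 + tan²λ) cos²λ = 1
LHS = sec²λ · cos²λ = (1/cos²λ) · cos²λ = 1 = RHS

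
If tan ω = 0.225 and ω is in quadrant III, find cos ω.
cos ω = -0.9756 (using tan²ω + 1 = sec²ω)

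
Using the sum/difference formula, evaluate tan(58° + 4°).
tan(58° + 4°) = (tan 58° + tan 4°)/(1 - tan 58° tan 4°) = 1.881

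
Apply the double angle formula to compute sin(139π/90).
sin(139π/90) = 2 sin 139π/180 cos 139π/180 = -0.9903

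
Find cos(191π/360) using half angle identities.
cos(191π/360) = -√((1 + cos 191π/180)/2) = -0.09585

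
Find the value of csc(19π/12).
csc(19π/12) = -1.035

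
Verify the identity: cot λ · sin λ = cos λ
LHS = (cos λ/sin λ) · sin λ = cos λ = RHS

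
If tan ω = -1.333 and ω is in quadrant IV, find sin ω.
sin ω = -0.7999 (using tan²ω + 1 = sec²ω)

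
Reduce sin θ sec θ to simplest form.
sin θ sec θ = tan θ (using Reciprocal + quotient)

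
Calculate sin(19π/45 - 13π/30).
sin(19π/45 - 13π/30) = sin 19π/45 cos 13π/30 - cos 19π/45 sin 13π/30 = -0.0349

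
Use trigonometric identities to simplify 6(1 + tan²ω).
6(1 + tan²ω) = 6(sec²ω) (using Pythagorean identity)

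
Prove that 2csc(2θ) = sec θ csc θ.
LHS = 2/sin(2θ) = 2/(2 sin θ cos θ) = 1/(sin θ cos θ) = (1/cos θ)(1/sin θ) = sec θ csc θ = RHS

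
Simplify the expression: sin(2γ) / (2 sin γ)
sin(2γ) / (2 sin γ) = cos γ (using Double angle)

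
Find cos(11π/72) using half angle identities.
cos(11π/72) = √((1 + cos 11π/36)/2) = 0.887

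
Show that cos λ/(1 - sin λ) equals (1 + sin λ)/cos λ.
RHS = (1 + sin λ)(1 - sin λ) / (cos λ(1 - sin λ)) = (1 - sin²λ) / (cos λ(1 - sin λ)) = cos²λ / (cos λ(1 - sin λ)) = cos λ/(1 - sin λ) = LHS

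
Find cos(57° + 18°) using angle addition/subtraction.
cos(57° + 18°) = cos 57° cos 18° - sin 57° sin 18° = (√6-√2)/4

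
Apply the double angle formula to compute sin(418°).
sin(418°) = 2 sin 209° cos 209° = 0.848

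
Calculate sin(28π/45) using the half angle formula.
sin(28π/45) = √((1 - cos 56π/45)/2) = 0.9272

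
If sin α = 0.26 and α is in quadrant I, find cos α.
cos α = 0.9656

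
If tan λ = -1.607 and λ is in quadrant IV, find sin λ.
sin λ = -0.849 (using tan²λ + 1 = sec²λ)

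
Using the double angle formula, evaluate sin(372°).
sin(372°) = 2 sin 186° cos 186° = 0.2079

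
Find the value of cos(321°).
cos(321°) = 0.7771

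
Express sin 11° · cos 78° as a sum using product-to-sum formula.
sin 11° cos 78° = (1/2)[sin(11°+78°) + sin(11°-78°)]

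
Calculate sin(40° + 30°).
sin(40° + 30°) = sin 40° cos 30° + cos 40° sin 30° = 0.9397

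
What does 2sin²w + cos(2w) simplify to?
2sin²w + cos(2w) = 1 (using Double angle)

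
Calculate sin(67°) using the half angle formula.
sin(67°) = √((1 - cos 134°)/2) = 0.9205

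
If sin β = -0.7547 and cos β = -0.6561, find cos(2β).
cos(2β) = cos²β - sin²β = -0.1391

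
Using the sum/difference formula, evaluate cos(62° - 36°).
cos(62° - 36°) = cos 62° cos 36° + sin 62° sin 36° = 0.8988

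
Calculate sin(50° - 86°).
sin(50° - 86°) = sin 50° cos 86° - cos 50° sin 86° = -0.5878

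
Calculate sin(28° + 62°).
sin(28° + 62°) = sin 28° cos 62° + cos 28° sin 62° = 1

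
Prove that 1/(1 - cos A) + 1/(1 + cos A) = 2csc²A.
LHS = [(1 + cos A) + (1 - cos A)] / [(1 - cos A)(1 + cos A)] = 2/(1 - cos²A) = 2/sin²A = 2csc²A = RHS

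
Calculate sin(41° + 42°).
sin(41° + 42°) = sin 41° cos 42° + cos 41° sin 42° = 0.9925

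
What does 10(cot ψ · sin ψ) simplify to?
10(cot ψ · sin ψ) = 10(cos ψ) (using Quotient identity)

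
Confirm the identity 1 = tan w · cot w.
RHS = (sin w/cos w) · (cos w/sin w) = 1 = LHS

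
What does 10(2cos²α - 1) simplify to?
10(2cos²α - 1) = 10(cos(2α)) (using Double angle)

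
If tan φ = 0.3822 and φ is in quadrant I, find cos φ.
cos φ = 0.9341 (using tan²φ + 1 = sec²φ)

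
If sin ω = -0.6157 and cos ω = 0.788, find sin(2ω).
sin(2ω) = 2 sin ω cos ω = -0.9703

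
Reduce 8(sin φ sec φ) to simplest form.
8(sin φ sec φ) = 8(tan φ) (using Reciprocal + quotient)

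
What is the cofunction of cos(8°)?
cos(8°) = sin(90° - 8°) = sin(82°)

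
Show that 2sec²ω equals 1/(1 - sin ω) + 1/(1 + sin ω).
RHS = [(1 + sin ω) + (1 - sin ω)] / [(1 - sin ω)(1 + sin ω)] = 2/(1 - sin²ω) = 2/cos²ω = 2sec²ω = LHS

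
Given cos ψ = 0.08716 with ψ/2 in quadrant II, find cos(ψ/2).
cos(ψ/2) = ±√((1 + cos ψ)/2); negative since ψ/2 ∈ QII, so cos(ψ/2) = -0.7373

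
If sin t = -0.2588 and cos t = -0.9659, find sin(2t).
sin(2t) = 2 sin t cos t = 0.4999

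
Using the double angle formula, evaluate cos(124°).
cos(124°) = cos²62° - sin²62° = -0.5592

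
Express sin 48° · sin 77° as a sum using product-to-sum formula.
sin 48° sin 77° = (1/2)[cos(48°-77°) - cos(48°+77°)]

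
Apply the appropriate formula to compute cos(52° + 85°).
cos(52° + 85°) = cos 52° cos 85° - sin 52° sin 85° = -0.7314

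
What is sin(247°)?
sin(247°) = -0.9205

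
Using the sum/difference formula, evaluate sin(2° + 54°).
sin(2° + 54°) = sin 2° cos 54° + cos 2° sin 54° = 0.829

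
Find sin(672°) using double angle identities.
sin(672°) = 2 sin 336° cos 336° = -0.7431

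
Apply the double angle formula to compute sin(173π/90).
sin(173π/90) = 2 sin 173π/180 cos 173π/180 = -0.2419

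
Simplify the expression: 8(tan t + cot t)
8(tan t + cot t) = 8(sec t csc t) (using Quotient identities)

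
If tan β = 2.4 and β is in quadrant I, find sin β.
sin β = 0.9231 (using tan²β + 1 = sec²β)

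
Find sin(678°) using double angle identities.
sin(678°) = 2 sin 339° cos 339° = -0.6691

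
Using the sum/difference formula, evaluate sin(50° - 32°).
sin(50° - 32°) = sin 50° cos 32° - cos 50° sin 32° = 0.309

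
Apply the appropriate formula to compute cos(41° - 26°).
cos(41° - 26°) = cos 41° cos 26° + sin 41° sin 26° = (√6+√2)/4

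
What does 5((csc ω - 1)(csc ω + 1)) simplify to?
5((csc ω - 1)(csc ω + 1)) = 5(cot²ω) (using Diff. of squares)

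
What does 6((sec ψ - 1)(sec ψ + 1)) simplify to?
6((sec ψ - 1)(sec ψ + 1)) = 6(tan²ψ) (using Diff. of squares)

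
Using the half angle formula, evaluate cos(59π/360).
cos(59π/360) = √((1 + cos 59π/180)/2) = 0.8704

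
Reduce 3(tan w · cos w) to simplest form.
3(tan w · cos w) = 3(sin w) (using Quotient identity)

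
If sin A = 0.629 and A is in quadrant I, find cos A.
cos A = 0.7774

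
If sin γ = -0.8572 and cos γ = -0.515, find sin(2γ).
sin(2γ) = 2 sin γ cos γ = 0.8829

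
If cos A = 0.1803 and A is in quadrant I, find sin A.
sin A = 0.9836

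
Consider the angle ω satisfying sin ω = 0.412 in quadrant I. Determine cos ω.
cos ω = √(1 - sin²ω) = 0.9112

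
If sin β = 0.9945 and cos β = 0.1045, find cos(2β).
cos(2β) = cos²β - sin²β = -0.9781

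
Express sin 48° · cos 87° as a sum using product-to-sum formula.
sin 48° cos 87° = (1/2)[sin(48°+87°) + sin(48°-87°)]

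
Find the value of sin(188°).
sin(188°) = -0.1392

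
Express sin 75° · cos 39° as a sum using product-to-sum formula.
sin 75° cos 39° = (1/2)[sin(75°+39°) + sin(75°-39°)]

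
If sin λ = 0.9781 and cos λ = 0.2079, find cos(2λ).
cos(2λ) = cos²λ - sin²λ = -0.9135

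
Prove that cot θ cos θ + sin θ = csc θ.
LHS = cos²θ/sin θ + sin θ = (cos²θ + sin²θ)/sin θ = 1/sin θ = csc θ = RHS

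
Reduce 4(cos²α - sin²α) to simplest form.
4(cos²α - sin²α) = 4(cos(2α)) (using Double angle)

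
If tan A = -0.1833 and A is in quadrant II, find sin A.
sin A = 0.1803 (using tan²A + 1 = sec²A)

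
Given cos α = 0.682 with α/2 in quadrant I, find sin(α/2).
sin(α/2) = ±√((1 - cos α)/2); positive since α/2 ∈ QI, so sin(α/2) = 0.3987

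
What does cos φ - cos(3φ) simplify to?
cos φ - cos(3φ) = 2 sin(2φ) sin φ (using Sum-to-product)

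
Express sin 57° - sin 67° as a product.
sin 57° - sin 67° = 2 cos(62°) sin(-5°)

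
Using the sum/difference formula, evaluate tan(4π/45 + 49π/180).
tan(4π/45 + 49π/180) = (tan 4π/45 + tan 49π/180)/(1 - tan 4π/45 tan 49π/180) = 2.145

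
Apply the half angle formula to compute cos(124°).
cos(124°) = -√((1 + cos 248°)/2) = -0.5592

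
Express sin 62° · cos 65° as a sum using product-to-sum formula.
sin 62° cos 65° = (1/2)[sin(62°+65°) + sin(62°-65°)]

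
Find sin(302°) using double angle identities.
sin(302°) = 2 sin 151° cos 151° = -0.848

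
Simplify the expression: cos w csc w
cos w csc w = cot w (using Reciprocal + quotient)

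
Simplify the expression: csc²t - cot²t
csc²t - cot²t = 1 (using Pythagorean identity)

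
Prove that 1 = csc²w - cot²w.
RHS = 1/sin²w - cos²w/sin²w = (1 - cos²w)/sin²w = sin²w/sin²w = 1 = LHS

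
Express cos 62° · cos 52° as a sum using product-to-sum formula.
cos 62° cos 52° = (1/2)[cos(62°-52°) + cos(62°+52°)]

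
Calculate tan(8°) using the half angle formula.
tan(8°) = sin 16° / (1 + cos 16°) = 0.1405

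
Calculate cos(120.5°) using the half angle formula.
cos(120.5°) = -√((1 + cos 241°)/2) = -0.5075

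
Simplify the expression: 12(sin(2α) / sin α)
12(sin(2α) / sin α) = 12(2 cos α) (using Double angle)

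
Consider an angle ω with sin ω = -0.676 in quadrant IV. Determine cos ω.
cos ω = √(1 - sin²ω) = 0.7369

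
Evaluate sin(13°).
sin(13°) = 0.225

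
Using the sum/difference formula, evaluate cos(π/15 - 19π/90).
cos(π/15 - 19π/90) = cos π/15 cos 19π/90 + sin π/15 sin 19π/90 = 0.8988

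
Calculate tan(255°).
tan(255°) = 2+√3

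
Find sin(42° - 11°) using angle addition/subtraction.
sin(42° - 11°) = sin 42° cos 11° - cos 42° sin 11° = 0.515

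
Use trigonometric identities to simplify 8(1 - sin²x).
8(1 - sin²x) = 8(cos²x) (using Pythagorean identity)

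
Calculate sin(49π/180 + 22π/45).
sin(49π/180 + 22π/45) = sin 49π/180 cos 22π/45 + cos 49π/180 sin 22π/45 = 0.682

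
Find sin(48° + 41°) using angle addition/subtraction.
sin(48° + 41°) = sin 48° cos 41° + cos 48° sin 41° = 0.9998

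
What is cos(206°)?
cos(206°) = -0.8988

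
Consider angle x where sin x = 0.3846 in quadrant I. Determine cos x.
cos x = √(1 - sin²x) = 0.9231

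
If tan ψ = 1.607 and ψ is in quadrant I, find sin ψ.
sin ψ = 0.849 (using tan²ψ + 1 = sec²ψ)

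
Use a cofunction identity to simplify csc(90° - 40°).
csc(90° - 40°) = sec(40°)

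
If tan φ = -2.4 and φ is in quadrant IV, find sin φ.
sin φ = -0.9231 (using tan²φ + 1 = sec²φ)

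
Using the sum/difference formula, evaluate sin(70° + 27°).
sin(70° + 27°) = sin 70° cos 27° + cos 70° sin 27° = 0.9925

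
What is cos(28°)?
cos(28°) = 0.8829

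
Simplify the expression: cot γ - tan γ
cot γ - tan γ = 2 cot(2γ) (using Double angle)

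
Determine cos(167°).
cos(167°) = -0.9744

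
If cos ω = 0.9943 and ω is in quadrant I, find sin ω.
sin ω = 0.1066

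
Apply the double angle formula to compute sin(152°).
sin(152°) = 2 sin 76° cos 76° = 0.4695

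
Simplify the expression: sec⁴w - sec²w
sec⁴w - sec²w = tan⁴w + tan²w (using Pythagorean)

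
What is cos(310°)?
cos(310°) = 0.6428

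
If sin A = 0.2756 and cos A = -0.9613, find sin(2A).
sin(2A) = 2 sin A cos A = -0.5299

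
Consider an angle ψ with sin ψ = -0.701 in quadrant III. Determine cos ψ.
cos ψ = ±√(1 - sin²ψ) = -0.7132 (negative in QIII)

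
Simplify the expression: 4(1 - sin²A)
4(1 - sin²A) = 4(cos²A) (using Pythagorean identity)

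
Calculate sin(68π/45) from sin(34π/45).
sin(68π/45) = 2 sin 34π/45 cos 34π/45 = -0.9994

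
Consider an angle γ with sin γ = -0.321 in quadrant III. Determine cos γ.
cos γ = ±√(1 - sin²γ) = -0.9471 (negative in QIII)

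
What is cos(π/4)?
cos(π/4) = √2/2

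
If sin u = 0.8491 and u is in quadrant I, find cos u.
cos u = 0.5282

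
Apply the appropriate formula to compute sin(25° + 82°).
sin(25° + 82°) = sin 25° cos 82° + cos 25° sin 82° = 0.9563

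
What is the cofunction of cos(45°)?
cos(45°) = sin(90° - 45°) = sin(45°)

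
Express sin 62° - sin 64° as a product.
sin 62° - sin 64° = 2 cos(63°) sin(-1°)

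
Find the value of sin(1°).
sin(1°) = 0.01745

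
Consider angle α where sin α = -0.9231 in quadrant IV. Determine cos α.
cos α = √(1 - sin²α) = 0.3846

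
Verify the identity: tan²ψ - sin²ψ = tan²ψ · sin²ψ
LHS = sin²ψ/cos²ψ - sin²ψ = sin²ψ(1/cos²ψ - 1) = sin²ψ · (1 - cos²ψ)/cos²ψ = sin²ψ · sin²ψ/cos²ψ = sin²ψ · tan²ψ = RHS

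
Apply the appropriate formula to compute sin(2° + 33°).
sin(2° + 33°) = sin 2° cos 33° + cos 2° sin 33° = 0.5736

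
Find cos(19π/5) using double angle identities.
cos(19π/5) = cos²19π/10 - sin²19π/10 = 0.809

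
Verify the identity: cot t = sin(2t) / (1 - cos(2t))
RHS = 2 sin t cos t / (2sin²t) = cos t/sin t = cot t = LHS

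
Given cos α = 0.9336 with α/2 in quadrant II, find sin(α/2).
sin(α/2) = ±√((1 - cos α)/2); positive since α/2 ∈ QII, so sin(α/2) = 0.1822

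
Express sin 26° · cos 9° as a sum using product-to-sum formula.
sin 26° cos 9° = (1/2)[sin(26°+9°) + sin(26°-9°)]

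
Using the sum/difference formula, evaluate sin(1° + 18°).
sin(1° + 18°) = sin 1° cos 18° + cos 1° sin 18° = 0.3256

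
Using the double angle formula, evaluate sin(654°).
sin(654°) = 2 sin 327° cos 327° = -0.9135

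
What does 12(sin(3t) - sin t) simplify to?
12(sin(3t) - sin t) = 12(2 cos(2t) sin t) (using Sum-to-product)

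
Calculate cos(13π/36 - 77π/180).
cos(13π/36 - 77π/180) = cos 13π/36 cos 77π/180 + sin 13π/36 sin 77π/180 = 0.9781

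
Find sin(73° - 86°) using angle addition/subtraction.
sin(73° - 86°) = sin 73° cos 86° - cos 73° sin 86° = -0.225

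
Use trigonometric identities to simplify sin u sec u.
sin u sec u = tan u (using Reciprocal + quotient)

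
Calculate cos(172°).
cos(172°) = -0.9903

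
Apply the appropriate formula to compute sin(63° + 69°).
sin(63° + 69°) = sin 63° cos 69° + cos 63° sin 69° = 0.7431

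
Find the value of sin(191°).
sin(191°) = -0.1908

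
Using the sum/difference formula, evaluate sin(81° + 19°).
sin(81° + 19°) = sin 81° cos 19° + cos 81° sin 19° = 0.9848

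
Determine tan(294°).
tan(294°) = -2.246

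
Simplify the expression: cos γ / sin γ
cos γ / sin γ = cot γ (using Quotient identity)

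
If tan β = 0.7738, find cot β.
cot β = 1/tan β = 1.292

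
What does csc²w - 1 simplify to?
csc²w - 1 = cot²w (using Pythagorean identity)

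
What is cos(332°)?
cos(332°) = 0.8829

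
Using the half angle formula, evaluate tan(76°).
tan(76°) = sin 152° / (1 + cos 152°) = 4.011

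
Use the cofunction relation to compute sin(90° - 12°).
sin(90° - 12°) = cos(12°) = 0.9781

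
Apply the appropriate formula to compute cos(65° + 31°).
cos(65° + 31°) = cos 65° cos 31° - sin 65° sin 31° = -0.1045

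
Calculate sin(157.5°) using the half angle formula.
sin(157.5°) = √((1 - cos 315°)/2) = √(2-√2)/2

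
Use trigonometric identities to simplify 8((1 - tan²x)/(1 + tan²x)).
8((1 - tan²x)/(1 + tan²x)) = 8(cos(2x)) (using Double angle)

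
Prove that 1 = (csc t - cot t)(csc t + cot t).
RHS = csc²t - cot²t = (1 + cot²t) - cot²t = 1 = LHS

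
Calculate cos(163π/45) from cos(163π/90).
cos(163π/45) = cos²163π/90 - sin²163π/90 = 0.3746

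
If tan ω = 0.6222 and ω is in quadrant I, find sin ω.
sin ω = 0.5283 (using tan²ω + 1 = sec²ω)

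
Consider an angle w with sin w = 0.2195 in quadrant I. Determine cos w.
cos w = √(1 - sin²w) = 0.9756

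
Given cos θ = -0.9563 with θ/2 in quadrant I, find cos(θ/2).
cos(θ/2) = ±√((1 + cos θ)/2); positive since θ/2 ∈ QI, so cos(θ/2) = 0.1478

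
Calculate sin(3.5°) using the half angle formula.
sin(3.5°) = √((1 - cos 7°)/2) = 0.06105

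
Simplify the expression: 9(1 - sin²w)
9(1 - sin²w) = 9(cos²w) (using Pythagorean identity)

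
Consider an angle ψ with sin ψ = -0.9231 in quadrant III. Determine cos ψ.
cos ψ = ±√(1 - sin²ψ) = -0.3846 (negative in QIII)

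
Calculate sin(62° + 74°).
sin(62° + 74°) = sin 62° cos 74° + cos 62° sin 74° = 0.6947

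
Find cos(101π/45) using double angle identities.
cos(101π/45) = cos²101π/90 - sin²101π/90 = 0.7193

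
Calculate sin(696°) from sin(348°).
sin(696°) = 2 sin 348° cos 348° = -0.4067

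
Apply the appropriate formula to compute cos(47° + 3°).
cos(47° + 3°) = cos 47° cos 3° - sin 47° sin 3° = 0.6428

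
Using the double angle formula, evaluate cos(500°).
cos(500°) = 2cos²250° - 1 = -0.766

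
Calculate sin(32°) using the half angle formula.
sin(32°) = √((1 - cos 64°)/2) = 0.5299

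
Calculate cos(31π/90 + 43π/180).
cos(31π/90 + 43π/180) = cos 31π/90 cos 43π/180 - sin 31π/90 sin 43π/180 = -(√6-√2)/4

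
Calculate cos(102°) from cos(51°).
cos(102°) = cos²51° - sin²51° = -0.2079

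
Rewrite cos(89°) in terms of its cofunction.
cos(89°) = sin(90° - 89°) = sin(1°)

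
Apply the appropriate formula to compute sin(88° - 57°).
sin(88° - 57°) = sin 88° cos 57° - cos 88° sin 57° = 0.515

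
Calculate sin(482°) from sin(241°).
sin(482°) = 2 sin 241° cos 241° = 0.848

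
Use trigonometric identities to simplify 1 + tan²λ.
1 + tan²λ = sec²λ (using Pythagorean identity)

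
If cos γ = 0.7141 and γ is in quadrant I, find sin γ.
sin γ = 0.7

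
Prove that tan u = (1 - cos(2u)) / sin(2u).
RHS = 2sin²u / (2 sin u cos u) = sin u/cos u = tan u = LHS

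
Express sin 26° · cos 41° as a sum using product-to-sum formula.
sin 26° cos 41° = (1/2)[sin(26°+41°) + sin(26°-41°)]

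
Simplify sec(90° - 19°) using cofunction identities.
sec(90° - 19°) = csc(19°)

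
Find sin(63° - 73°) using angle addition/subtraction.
sin(63° - 73°) = sin 63° cos 73° - cos 63° sin 73° = -0.1736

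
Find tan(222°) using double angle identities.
tan(222°) = 2 tan 111° / (1 - tan²111°) = 0.9004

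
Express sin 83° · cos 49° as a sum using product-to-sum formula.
sin 83° cos 49° = (1/2)[sin(83°+49°) + sin(83°-49°)]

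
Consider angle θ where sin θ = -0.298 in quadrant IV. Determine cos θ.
cos θ = √(1 - sin²θ) = 0.9546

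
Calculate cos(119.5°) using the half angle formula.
cos(119.5°) = -√((1 + cos 239°)/2) = -0.4924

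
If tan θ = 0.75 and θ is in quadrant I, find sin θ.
sin θ = 0.6 (using tan²θ + 1 = sec²θ)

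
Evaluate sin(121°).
sin(121°) = 0.8572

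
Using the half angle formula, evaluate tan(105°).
tan(105°) = sin 210° / (1 + cos 210°) = -(2+√3)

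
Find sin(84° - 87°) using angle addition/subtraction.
sin(84° - 87°) = sin 84° cos 87° - cos 84° sin 87° = -0.05234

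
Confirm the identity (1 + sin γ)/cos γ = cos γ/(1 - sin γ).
LHS = (1 + sin γ)(1 - sin γ) / (cos γ(1 - sin γ)) = (1 - sin²γ) / (cos γ(1 - sin γ)) = cos²γ / (cos γ(1 - sin γ)) = cos γ/(1 - sin γ) = RHS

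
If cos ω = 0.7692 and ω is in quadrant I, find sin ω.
sin ω = 0.639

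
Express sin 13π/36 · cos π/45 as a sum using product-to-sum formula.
sin 13π/36 cos π/45 = (1/2)[sin(13π/36+π/45) + sin(13π/36-π/45)]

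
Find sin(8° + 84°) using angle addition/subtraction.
sin(8° + 84°) = sin 8° cos 84° + cos 8° sin 84° = 0.9994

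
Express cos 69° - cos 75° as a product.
cos 69° - cos 75° = -2 sin(72°) sin(-3°)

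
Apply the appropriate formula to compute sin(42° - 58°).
sin(42° - 58°) = sin 42° cos 58° - cos 42° sin 58° = -0.2756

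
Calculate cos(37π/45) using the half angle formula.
cos(37π/45) = -√((1 + cos 74π/45)/2) = -0.848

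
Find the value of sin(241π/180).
sin(241π/180) = -0.8746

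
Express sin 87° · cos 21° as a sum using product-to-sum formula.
sin 87° cos 21° = (1/2)[sin(87°+21°) + sin(87°-21°)]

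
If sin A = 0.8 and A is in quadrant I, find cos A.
cos A = 0.6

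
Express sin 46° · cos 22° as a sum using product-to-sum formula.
sin 46° cos 22° = (1/2)[sin(46°+22°) + sin(46°-22°)]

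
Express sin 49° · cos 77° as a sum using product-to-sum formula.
sin 49° cos 77° = (1/2)[sin(49°+77°) + sin(49°-77°)]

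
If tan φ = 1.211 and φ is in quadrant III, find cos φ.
cos φ = -0.6367 (using tan²φ + 1 = sec²φ)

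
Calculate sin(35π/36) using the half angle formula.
sin(35π/36) = √((1 - cos 35π/18)/2) = 0.08716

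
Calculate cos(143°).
cos(143°) = -0.7986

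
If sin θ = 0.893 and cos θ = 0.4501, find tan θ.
tan θ = sin θ / cos θ = 1.984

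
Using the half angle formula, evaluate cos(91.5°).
cos(91.5°) = -√((1 + cos 183°)/2) = -0.02618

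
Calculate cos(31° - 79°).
cos(31° - 79°) = cos 31° cos 79° + sin 31° sin 79° = 0.6691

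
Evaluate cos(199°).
cos(199°) = -0.9455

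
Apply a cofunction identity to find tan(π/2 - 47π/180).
tan(π/2 - 47π/180) = cot(47π/180) = 0.9325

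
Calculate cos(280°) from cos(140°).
cos(280°) = cos²140° - sin²140° = 0.1736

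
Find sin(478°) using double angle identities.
sin(478°) = 2 sin 239° cos 239° = 0.8829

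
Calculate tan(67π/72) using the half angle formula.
tan(67π/72) = sin 67π/36 / (1 + cos 67π/36) = -0.2217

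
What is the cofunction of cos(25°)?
cos(25°) = sin(90° - 25°) = sin(65°)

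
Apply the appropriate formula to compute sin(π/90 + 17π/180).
sin(π/90 + 17π/180) = sin π/90 cos 17π/180 + cos π/90 sin 17π/180 = 0.3256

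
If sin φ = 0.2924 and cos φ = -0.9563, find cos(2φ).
cos(2φ) = cos²φ - sin²φ = 0.829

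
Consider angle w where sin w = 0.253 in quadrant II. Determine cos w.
cos w = ±√(1 - sin²w) = -0.9675 (negative in QII)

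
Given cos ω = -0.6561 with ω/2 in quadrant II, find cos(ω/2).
cos(ω/2) = ±√((1 + cos ω)/2); negative since ω/2 ∈ QII, so cos(ω/2) = -0.4147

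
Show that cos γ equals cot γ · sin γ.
RHS = (cos γ/sin γ) · sin γ = cos γ = LHS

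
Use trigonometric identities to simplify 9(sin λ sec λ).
9(sin λ sec λ) = 9(tan λ) (using Reciprocal + quotient)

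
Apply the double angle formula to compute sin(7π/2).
sin(7π/2) = 2 sin 7π/4 cos 7π/4 = -1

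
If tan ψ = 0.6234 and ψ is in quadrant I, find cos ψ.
cos ψ = 0.8486 (using tan²ψ + 1 = sec²ψ)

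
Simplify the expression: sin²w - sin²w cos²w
sin²w - sin²w cos²w = sin⁴w (using Factoring)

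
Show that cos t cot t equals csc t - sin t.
RHS = 1/sin t - sin t = (1 - sin²t)/sin t = cos²t/sin t = cos t · (cos t/sin t) = cos t cot t = LHS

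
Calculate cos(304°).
cos(304°) = 0.5592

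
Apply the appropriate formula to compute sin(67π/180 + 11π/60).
sin(67π/180 + 11π/60) = sin 67π/180 cos 11π/60 + cos 67π/180 sin 11π/60 = 0.9848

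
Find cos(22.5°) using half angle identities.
cos(22.5°) = √((1 + cos 45°)/2) = √(2+√2)/2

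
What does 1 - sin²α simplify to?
1 - sin²α = cos²α (using Pythagorean identity)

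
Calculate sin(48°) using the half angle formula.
sin(48°) = √((1 - cos 96°)/2) = 0.7431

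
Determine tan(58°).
tan(58°) = 1.6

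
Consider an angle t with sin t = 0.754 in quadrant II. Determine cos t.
cos t = ±√(1 - sin²t) = -0.6569 (negative in QII)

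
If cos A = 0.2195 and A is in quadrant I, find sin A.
sin A = 0.9756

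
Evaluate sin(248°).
sin(248°) = -0.9272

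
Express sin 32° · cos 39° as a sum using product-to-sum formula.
sin 32° cos 39° = (1/2)[sin(32°+39°) + sin(32°-39°)]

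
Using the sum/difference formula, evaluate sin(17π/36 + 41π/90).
sin(17π/36 + 41π/90) = sin 17π/36 cos 41π/90 + cos 17π/36 sin 41π/90 = 0.225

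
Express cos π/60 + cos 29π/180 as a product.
cos π/60 + cos 29π/180 = 2 cos(4π/45) cos(-13π/180)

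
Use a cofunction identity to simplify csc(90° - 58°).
csc(90° - 58°) = sec(58°)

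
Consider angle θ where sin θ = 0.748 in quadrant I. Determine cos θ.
cos θ = √(1 - sin²θ) = 0.6637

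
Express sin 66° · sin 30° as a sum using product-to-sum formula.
sin 66° sin 30° = (1/2)[cos(66°-30°) - cos(66°+30°)]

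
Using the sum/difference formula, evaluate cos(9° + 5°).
cos(9° + 5°) = cos 9° cos 5° - sin 9° sin 5° = 0.9703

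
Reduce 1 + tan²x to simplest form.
1 + tan²x = sec²x (using Pythagorean identity)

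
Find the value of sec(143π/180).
sec(143π/180) = -1.252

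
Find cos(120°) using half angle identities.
cos(120°) = -√((1 + cos 240°)/2) = -1/2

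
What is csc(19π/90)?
csc(19π/90) = 1.624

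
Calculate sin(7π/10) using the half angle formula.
sin(7π/10) = √((1 - cos 7π/5)/2) = 0.809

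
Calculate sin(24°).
sin(24°) = 0.4067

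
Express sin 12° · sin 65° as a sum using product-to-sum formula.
sin 12° sin 65° = (1/2)[cos(12°-65°) - cos(12°+65°)]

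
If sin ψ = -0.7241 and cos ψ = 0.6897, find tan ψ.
tan ψ = sin ψ / cos ψ = -1.05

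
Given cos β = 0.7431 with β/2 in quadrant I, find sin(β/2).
sin(β/2) = ±√((1 - cos β)/2); positive since β/2 ∈ QI, so sin(β/2) = 0.3584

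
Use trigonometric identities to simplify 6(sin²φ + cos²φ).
6(sin²φ + cos²φ) = 6 (using Pythagorean identity)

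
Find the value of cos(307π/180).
cos(307π/180) = 0.6018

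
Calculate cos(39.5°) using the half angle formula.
cos(39.5°) = √((1 + cos 79°)/2) = 0.7716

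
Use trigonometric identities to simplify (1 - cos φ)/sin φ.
(1 - cos φ)/sin φ = tan(φ/2) (using Half angle)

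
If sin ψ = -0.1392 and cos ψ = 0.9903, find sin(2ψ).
sin(2ψ) = 2 sin ψ cos ψ = -0.2757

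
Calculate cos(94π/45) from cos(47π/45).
cos(94π/45) = cos²47π/45 - sin²47π/45 = 0.9613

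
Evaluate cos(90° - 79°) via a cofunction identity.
cos(90° - 79°) = sin(79°) = 0.9816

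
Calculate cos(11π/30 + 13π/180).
cos(11π/30 + 13π/180) = cos 11π/30 cos 13π/180 - sin 11π/30 sin 13π/180 = 0.1908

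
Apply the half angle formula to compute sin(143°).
sin(143°) = √((1 - cos 286°)/2) = 0.6018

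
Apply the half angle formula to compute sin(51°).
sin(51°) = √((1 - cos 102°)/2) = 0.7771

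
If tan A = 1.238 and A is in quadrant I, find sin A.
sin A = 0.7779 (using tan²A + 1 = sec²A)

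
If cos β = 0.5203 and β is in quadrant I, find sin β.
sin β = 0.854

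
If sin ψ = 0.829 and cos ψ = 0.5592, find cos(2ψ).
cos(2ψ) = cos²ψ - sin²ψ = -0.3745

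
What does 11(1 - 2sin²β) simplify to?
11(1 - 2sin²β) = 11(cos(2β)) (using Double angle)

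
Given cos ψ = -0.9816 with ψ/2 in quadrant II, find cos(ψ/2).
cos(ψ/2) = ±√((1 + cos ψ)/2); negative since ψ/2 ∈ QII, so cos(ψ/2) = -0.09592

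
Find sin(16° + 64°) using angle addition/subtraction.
sin(16° + 64°) = sin 16° cos 64° + cos 16° sin 64° = 0.9848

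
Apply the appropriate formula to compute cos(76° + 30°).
cos(76° + 30°) = cos 76° cos 30° - sin 76° sin 30° = -0.2756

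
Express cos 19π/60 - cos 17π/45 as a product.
cos 19π/60 - cos 17π/45 = -2 sin(25π/72) sin(-11π/360)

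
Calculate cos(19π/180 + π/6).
cos(19π/180 + π/6) = cos 19π/180 cos π/6 - sin 19π/180 sin π/6 = 0.6561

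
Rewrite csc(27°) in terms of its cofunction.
csc(27°) = sec(90° - 27°) = sec(63°)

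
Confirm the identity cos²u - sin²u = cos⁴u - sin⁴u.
RHS = (cos²u - sin²u)(cos²u + sin²u) = (cos²u - sin²u) · 1 = cos²u - sin²u = LHS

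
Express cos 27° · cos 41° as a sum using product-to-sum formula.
cos 27° cos 41° = (1/2)[cos(27°-41°) + cos(27°+41°)]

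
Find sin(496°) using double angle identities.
sin(496°) = 2 sin 248° cos 248° = 0.6947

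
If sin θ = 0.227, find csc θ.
csc θ = 1/sin θ = 4.405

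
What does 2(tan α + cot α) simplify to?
2(tan α + cot α) = 2(sec α csc α) (using Quotient identities)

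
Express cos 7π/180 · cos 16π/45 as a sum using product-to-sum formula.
cos 7π/180 cos 16π/45 = (1/2)[cos(7π/180-16π/45) + cos(7π/180+16π/45)]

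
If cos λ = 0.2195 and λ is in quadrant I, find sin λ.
sin λ = 0.9756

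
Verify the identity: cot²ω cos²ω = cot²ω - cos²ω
RHS = cos²ω/sin²ω - cos²ω = cos²ω(1/sin²ω - 1) = cos²ω · (1 - sin²ω)/sin²ω = cos²ω · cos²ω/sin²ω = cos²ω · cot²ω = LHS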